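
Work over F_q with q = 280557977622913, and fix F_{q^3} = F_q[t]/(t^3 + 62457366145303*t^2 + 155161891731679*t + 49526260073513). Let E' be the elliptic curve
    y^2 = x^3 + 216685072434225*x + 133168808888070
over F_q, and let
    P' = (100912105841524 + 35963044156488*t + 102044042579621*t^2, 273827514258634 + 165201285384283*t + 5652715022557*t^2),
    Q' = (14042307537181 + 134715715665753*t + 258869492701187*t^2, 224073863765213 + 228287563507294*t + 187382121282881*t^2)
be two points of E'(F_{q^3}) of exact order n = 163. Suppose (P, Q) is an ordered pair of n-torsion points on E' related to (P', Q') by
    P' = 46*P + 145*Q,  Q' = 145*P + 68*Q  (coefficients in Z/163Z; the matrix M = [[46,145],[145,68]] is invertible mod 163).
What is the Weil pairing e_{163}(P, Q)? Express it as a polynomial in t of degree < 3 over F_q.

219619906606521 + 105931471263524*t + 33846026692615*t^2

e_{163}(aP+bQ,cP+dQ) = e_{163}(P,Q)^(ad-bc); with (a,b,c,d)=(46,145,145,68) this gives the det-163 law.
So e_{163}(P,Q) = e_{163}(P',Q')^{84}, since 33*84 = 1 mod 163.
n = 163 = (10100011)_2 (8 bits, wt 4); accumulate f_{163,P'}(Q'+S)/f_{163,P'}(S) along the 7-step ladder.
Miller gives e_{163}(P',Q') = 132615550966572 + 128528555945139*t + 262575754407124*t^2 in F_{280557977622913^3}.
e_{163}(P,Q) = (132615550966572 + 128528555945139*t + 262575754407124*t^2)^{84} = 219619906606521 + 105931471263524*t + 33846026692615*t^2.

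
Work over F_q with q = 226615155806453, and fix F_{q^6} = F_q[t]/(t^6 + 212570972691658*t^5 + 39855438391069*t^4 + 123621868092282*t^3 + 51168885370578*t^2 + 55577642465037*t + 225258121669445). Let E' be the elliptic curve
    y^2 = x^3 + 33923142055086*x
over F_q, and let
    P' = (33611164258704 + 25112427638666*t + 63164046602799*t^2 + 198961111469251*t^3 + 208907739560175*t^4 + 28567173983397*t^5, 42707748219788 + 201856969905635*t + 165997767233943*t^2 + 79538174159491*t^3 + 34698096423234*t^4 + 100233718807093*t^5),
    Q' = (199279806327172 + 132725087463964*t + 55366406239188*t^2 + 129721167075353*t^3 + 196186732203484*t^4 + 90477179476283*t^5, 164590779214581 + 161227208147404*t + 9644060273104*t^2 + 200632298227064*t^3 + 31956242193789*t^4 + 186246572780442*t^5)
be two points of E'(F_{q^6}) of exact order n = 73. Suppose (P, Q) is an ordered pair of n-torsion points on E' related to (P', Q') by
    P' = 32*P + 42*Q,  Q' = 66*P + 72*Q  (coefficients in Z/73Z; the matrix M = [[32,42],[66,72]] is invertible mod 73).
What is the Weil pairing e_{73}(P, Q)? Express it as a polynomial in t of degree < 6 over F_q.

e_{73} is bilinear + alternating on E[73], so e_{73}(32*P + 42*Q, 66*P + 72*Q) = e_{73}(P,Q)^(32*72-42*66).
det(M) mod 73 = 43; its inverse in (Z/73)^* is 17 (check: 43*17 mod 73 = 1).
n = 73 = (1001001)_2 (7 bits, wt 3); accumulate f_{73,P'}(Q'+S)/f_{73,P'}(S) along the 6-step ladder.
So e_{73}(P',Q') = 51022026158845 + 81217852108552*t + 133091281729770*t^2 + 78464075784951*t^3 + 145335536572698*t^4 + 73241813608075*t^5.
Hence e(P,Q) = 184533348326640 + 85358398624896*t + 34666608255841*t^2 + 70290625253757*t^3 + 142575602205353*t^4 + 150978876838142*t^5 in F_{226615155806453^6}^*.

184533348326640 + 85358398624896*t + 34666608255841*t^2 + 70290625253757*t^3 + 142575602205353*t^4 + 150978876838142*t^5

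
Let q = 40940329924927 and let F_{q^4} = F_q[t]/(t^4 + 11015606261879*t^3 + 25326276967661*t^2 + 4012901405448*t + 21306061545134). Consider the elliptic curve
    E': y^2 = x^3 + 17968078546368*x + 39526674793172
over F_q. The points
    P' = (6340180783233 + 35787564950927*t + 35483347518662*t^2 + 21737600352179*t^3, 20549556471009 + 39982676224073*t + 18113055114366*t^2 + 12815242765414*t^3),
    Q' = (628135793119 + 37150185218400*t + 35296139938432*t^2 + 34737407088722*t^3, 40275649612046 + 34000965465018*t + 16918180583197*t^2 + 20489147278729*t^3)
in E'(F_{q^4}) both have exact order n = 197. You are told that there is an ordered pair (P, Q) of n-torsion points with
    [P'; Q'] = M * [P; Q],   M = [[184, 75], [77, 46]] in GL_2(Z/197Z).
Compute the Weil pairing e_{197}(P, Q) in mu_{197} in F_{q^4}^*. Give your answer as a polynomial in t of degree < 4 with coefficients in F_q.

The 197-Weil pairing on E[197] over F_{40940329924927} is alternating-bilinear: e_{197}(P',Q') = e_{197}(P,Q)^det(M).
Hence e(P,Q) = e(P',Q')^{177} where 177 = 128^{-1} mod 197.
Miller loop for e_{197} over F_{40940329924927^4}: bits of 197 = 11000101; 7 double steps + 3 add steps, l/v at each.
So e_{197}(P',Q') = 36511068418894 + 20953373696534*t + 20072663433845*t^2 + 36509480812585*t^3.
(36511068418894 + 20953373696534*t + 20072663433845*t^2 + 36509480812585*t^3)^{177} mod (40940329924927,f) = 27419622508151 + 27163726475551*t + 27230726510715*t^2 + 316092855066*t^3.

27419622508151 + 27163726475551*t + 27230726510715*t^2 + 316092855066*t^3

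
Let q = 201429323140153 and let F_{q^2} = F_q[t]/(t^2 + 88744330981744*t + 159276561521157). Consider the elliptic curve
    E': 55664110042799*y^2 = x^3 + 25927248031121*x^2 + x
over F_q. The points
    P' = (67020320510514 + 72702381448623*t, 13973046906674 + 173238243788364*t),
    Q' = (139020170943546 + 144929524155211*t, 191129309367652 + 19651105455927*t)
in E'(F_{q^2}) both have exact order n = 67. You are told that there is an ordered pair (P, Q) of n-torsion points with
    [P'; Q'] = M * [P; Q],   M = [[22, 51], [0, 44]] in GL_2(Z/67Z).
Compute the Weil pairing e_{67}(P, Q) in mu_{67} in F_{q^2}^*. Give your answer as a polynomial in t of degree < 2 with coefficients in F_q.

59109771389104 + 164883853258499*t

e_{67} is bilinear + alternating on E[67], so e_{67}(22*P + 51*Q, 44*Q) = e_{67}(P,Q)^(22*44-51*0).
Hence e(P,Q) = e(P',Q')^{38} where 38 = 30^{-1} mod 67.
Set x_W=28211892179636*u+104147352579505, y_W=28211892179636*v; then E': y_W^2=x_W^3+43668812635029*x_W+14640216719852.
7-bit Miller (1000011) on E'/F_{201429323140153} with a'=43668812635029, b'=14640216719852: accumulate tangent/chord ratios at Q'+S and P'+S'.
Result: e(P',Q') = 98080153720302 + 173170119282868*t.
Hence e(P,Q) = 59109771389104 + 164883853258499*t in F_{201429323140153^2}^*.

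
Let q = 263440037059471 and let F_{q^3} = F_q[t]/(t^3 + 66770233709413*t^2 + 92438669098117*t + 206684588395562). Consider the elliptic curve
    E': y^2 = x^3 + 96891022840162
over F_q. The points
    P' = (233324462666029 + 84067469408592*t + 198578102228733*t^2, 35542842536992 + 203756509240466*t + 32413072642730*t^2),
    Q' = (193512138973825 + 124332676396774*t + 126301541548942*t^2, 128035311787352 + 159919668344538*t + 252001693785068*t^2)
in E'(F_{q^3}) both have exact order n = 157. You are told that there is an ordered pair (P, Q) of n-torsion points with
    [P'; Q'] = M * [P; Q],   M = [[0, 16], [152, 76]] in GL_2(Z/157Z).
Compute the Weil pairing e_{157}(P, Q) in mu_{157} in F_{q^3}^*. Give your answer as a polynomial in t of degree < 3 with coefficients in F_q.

174394829489858 + 219338507908653*t + 18315127499905*t^2

The 157-Weil pairing on E[157] over F_{263440037059471} is alternating-bilinear: e_{157}(P',Q') = e_{157}(P,Q)^det(M).
0*76 - 16*152 = -2432; reduced mod 157: det = 80, inverse 53.
Run Miller on y^2=x^3+96891022840162 over F_{263440037059471}: ladder 10011101 (8 bits); e = f_P(D_Q)/f_Q(D_P).
So e_{157}(P',Q') = 52352435267978 + 292749404969*t + 34648172429754*t^2.
Hence e(P,Q) = 174394829489858 + 219338507908653*t + 18315127499905*t^2 in F_{263440037059471^3}^*.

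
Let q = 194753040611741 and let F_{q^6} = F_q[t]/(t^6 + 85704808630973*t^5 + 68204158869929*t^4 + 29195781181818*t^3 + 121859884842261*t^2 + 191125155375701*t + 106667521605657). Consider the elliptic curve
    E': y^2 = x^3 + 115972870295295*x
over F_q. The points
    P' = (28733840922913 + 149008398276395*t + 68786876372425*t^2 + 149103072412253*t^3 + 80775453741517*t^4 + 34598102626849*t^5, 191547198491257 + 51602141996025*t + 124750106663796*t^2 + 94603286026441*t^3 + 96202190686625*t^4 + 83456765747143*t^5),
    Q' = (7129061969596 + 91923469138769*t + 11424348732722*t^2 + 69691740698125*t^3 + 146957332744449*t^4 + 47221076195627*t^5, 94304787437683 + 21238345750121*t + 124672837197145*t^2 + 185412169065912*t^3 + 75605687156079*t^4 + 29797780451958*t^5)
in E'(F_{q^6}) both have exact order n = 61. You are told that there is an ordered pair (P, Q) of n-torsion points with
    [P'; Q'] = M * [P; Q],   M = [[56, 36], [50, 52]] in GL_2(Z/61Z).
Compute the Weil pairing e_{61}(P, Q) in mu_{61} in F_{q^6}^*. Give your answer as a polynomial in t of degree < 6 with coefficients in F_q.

Alternating bilinearity on E[61] (values in mu_{61} in F_{194753040611741^6}) gives e(P',Q') = e(P,Q)^det(M).
So e_{61}(P,Q) = e_{61}(P',Q')^{48}, since 14*48 = 1 mod 61.
6-bit Miller (111101) on E'/F_{194753040611741} with a'=115972870295295, b'=0: accumulate tangent/chord ratios at Q'+S and P'+S'.
f_P(D_Q)/f_Q(D_P) = 59003680439139 + 62090107646559*t + 142851414936886*t^2 + 51261092091489*t^3 + 39766965111914*t^4 + 180535711868775*t^5.
e_{61}(P,Q) = (59003680439139 + 62090107646559*t + 142851414936886*t^2 + 51261092091489*t^3 + 39766965111914*t^4 + 180535711868775*t^5)^{48} = 172749461399059 + 113424904950645*t + 7683682900542*t^2 + 63215080818051*t^3 + 160650303499538*t^4 + 73393189473313*t^5.

172749461399059 + 113424904950645*t + 7683682900542*t^2 + 63215080818051*t^3 + 160650303499538*t^4 + 73393189473313*t^5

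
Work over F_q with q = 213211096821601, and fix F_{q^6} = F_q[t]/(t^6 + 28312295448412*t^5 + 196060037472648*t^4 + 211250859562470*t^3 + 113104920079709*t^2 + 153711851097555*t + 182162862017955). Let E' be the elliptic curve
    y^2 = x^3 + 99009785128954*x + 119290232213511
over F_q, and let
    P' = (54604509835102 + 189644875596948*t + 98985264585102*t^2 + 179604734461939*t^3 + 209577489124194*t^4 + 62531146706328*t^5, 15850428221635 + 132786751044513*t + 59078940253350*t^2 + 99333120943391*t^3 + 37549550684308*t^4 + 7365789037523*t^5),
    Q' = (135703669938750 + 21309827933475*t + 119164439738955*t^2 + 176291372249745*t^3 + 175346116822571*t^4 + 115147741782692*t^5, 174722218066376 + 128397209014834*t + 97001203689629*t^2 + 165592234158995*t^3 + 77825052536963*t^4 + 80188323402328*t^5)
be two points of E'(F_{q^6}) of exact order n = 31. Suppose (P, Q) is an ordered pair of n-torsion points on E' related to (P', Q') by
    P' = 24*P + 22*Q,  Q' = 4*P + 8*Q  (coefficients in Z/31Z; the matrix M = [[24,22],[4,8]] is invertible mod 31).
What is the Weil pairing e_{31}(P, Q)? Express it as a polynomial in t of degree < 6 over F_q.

e_{31} is bilinear + alternating on E[31], so e_{31}(24*P + 22*Q, 4*P + 8*Q) = e_{31}(P,Q)^(24*8-22*4).
24*8 - 22*4 = 104; reduced mod 31: det = 11, inverse 17.
n = 31 = (11111)_2 (5 bits, wt 5); accumulate f_{31,P'}(Q'+S)/f_{31,P'}(S) along the 4-step ladder.
Miller gives e_{31}(P',Q') = 179470889483858 + 159596679633196*t + 48476519631142*t^2 + 143026495092258*t^3 + 203787035183475*t^4 + 64136511145593*t^5 in F_{213211096821601^6}.
Hence e(P,Q) = 175736229881598 + 157392778958716*t + 40374988365887*t^2 + 151113490774367*t^3 + 91691826337276*t^4 + 170173292411246*t^5 in F_{213211096821601^6}^*.

175736229881598 + 157392778958716*t + 40374988365887*t^2 + 151113490774367*t^3 + 91691826337276*t^4 + 170173292411246*t^5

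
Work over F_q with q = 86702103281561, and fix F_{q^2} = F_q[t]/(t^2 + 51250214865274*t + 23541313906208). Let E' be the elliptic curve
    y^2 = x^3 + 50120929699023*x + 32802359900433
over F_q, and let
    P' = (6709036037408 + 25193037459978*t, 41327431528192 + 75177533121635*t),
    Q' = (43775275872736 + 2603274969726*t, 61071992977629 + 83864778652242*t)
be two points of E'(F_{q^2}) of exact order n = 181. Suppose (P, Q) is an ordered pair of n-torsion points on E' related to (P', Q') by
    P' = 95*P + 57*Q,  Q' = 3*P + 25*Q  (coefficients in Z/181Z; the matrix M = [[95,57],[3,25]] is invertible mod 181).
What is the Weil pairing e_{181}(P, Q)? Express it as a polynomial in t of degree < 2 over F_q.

59991117119695 + 44228213755709*t

e_{181}(aP+bQ,cP+dQ) = e_{181}(P,Q)^(ad-bc); with (a,b,c,d)=(95,57,3,25) this gives the det-181 law.
Hence e(P,Q) = e(P',Q')^{17} where 17 = 32^{-1} mod 181.
Run Miller on y^2=x^3+50120929699023*x+32802359900433 over F_{86702103281561}: ladder 10110101 (8 bits); e = f_P(D_Q)/f_Q(D_P).
Result: e(P',Q') = 40668352377024 + 58338945414525*t.
e_{181}(P,Q) = (40668352377024 + 58338945414525*t)^{17} = 59991117119695 + 44228213755709*t.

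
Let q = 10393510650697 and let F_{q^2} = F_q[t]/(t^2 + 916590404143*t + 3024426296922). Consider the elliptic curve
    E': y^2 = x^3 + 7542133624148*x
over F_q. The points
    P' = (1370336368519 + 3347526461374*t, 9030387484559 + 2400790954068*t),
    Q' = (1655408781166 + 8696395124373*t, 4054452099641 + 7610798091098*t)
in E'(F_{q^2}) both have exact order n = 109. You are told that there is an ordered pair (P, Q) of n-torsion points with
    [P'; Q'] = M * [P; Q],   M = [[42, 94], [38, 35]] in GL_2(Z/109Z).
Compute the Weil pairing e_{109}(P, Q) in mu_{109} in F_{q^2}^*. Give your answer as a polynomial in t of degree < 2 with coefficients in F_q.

134220629635 + 10021433711463*t

Since e_{109}(P,P)=e_{109}(Q,Q)=1 and e_{109}(Q,P)=e_{109}(P,Q)^{-1}, expanding e_{109}(42*P + 94*Q,38*P + 35*Q) leaves e(P,Q)^det(M).
Hence e(P,Q) = e(P',Q')^{7} where 7 = 78^{-1} mod 109.
Build f_{109,P'} and f_{109,Q'} via the 7-bit ladder of 109=1101101_2; evaluate at shifted divisors; quotient in F_{10393510650697^2}.
So e_{109}(P',Q') = 9413097065069 + 7528364821253*t.
Thus e_{109}(P,Q) = 134220629635 + 10021433711463*t.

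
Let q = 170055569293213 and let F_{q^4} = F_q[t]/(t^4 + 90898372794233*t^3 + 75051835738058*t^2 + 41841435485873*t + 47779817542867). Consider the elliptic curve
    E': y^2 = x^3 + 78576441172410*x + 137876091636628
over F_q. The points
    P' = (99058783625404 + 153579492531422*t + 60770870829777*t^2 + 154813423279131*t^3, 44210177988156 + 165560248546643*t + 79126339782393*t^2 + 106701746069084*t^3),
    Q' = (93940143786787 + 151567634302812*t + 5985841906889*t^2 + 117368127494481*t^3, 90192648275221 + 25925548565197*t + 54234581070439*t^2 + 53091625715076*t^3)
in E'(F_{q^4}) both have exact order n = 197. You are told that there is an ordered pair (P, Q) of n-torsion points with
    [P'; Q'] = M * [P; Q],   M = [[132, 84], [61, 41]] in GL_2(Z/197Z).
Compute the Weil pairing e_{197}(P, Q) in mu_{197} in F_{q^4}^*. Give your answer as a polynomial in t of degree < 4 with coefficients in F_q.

90981971771606 + 91451723896838*t + 81731795195377*t^2 + 38361500571130*t^3

The 197-Weil pairing on E[197] over F_{170055569293213} is alternating-bilinear: e_{197}(P',Q') = e_{197}(P,Q)^det(M).
So e_{197}(P,Q) = e_{197}(P',Q')^{13}, since 91*13 = 1 mod 197.
8-bit Miller (11000101) on E'/F_{170055569293213} with a'=78576441172410, b'=137876091636628: accumulate tangent/chord ratios at Q'+S and P'+S'.
f_P(D_Q)/f_Q(D_P) = 72468814034930 + 71041488155680*t + 8277944532299*t^2 + 15964301946923*t^3.
Raise to 13: e(P,Q) = 90981971771606 + 91451723896838*t + 81731795195377*t^2 + 38361500571130*t^3 in mu_{197}.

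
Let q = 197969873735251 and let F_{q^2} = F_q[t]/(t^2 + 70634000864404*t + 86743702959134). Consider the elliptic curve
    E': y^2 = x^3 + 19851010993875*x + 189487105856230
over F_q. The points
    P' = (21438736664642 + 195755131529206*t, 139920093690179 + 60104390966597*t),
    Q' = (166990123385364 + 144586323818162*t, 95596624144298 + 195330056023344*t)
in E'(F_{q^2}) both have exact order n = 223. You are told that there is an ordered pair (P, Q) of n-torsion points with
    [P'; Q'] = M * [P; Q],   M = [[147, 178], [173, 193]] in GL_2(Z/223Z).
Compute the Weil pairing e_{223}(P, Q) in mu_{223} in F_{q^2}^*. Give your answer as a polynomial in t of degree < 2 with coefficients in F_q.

Alternating bilinearity on E[223] (values in mu_{223} in F_{197969873735251^2}) gives e(P',Q') = e(P,Q)^det(M).
det(M) mod 223 = 30; its inverse in (Z/223)^* is 171 (check: 30*171 mod 223 = 1).
8-bit Miller (11011111) on E'/F_{197969873735251} with a'=19851010993875, b'=189487105856230: accumulate tangent/chord ratios at Q'+S and P'+S'.
e_{223}(P',Q') = 44817411044192 + 43372914532554*t.
Thus e_{223}(P,Q) = 64237376057860 + 153561739168634*t.

64237376057860 + 153561739168634*t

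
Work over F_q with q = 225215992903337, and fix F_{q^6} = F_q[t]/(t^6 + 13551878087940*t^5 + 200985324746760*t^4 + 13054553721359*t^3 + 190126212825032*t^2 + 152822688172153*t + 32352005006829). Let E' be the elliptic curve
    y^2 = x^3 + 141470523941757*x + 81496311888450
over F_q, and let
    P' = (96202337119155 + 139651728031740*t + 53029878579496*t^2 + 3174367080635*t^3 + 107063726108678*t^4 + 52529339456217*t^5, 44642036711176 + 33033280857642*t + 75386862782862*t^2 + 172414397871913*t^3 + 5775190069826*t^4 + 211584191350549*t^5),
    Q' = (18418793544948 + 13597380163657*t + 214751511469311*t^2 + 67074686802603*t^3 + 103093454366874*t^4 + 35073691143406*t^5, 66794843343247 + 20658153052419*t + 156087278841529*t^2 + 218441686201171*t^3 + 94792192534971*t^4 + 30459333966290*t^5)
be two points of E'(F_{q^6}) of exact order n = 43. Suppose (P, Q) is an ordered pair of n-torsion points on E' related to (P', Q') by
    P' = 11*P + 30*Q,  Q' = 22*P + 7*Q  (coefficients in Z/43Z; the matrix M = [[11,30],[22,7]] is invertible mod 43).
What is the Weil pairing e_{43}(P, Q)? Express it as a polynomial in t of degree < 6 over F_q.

The 43-Weil pairing on E[43] over F_{225215992903337} is alternating-bilinear: e_{43}(P',Q') = e_{43}(P,Q)^det(M).
Hence e(P,Q) = e(P',Q')^{34} where 34 = 19^{-1} mod 43.
6-bit Miller (101011) on E'/F_{225215992903337} with a'=141470523941757, b'=81496311888450: accumulate tangent/chord ratios at Q'+S and P'+S'.
The quotient is 74935906855406 + 197541116856150*t + 3522004564471*t^2 + 116760228973099*t^3 + 168126630836787*t^4 + 77776221691431*t^5.
(74935906855406 + 197541116856150*t + 3522004564471*t^2 + 116760228973099*t^3 + 168126630836787*t^4 + 77776221691431*t^5)^{34} mod (225215992903337,f) = 47220835151723 + 4987059783856*t + 200821234324194*t^2 + 97594556598652*t^3 + 197357168379471*t^4 + 53927141987157*t^5.

47220835151723 + 4987059783856*t + 200821234324194*t^2 + 97594556598652*t^3 + 197357168379471*t^4 + 53927141987157*t^5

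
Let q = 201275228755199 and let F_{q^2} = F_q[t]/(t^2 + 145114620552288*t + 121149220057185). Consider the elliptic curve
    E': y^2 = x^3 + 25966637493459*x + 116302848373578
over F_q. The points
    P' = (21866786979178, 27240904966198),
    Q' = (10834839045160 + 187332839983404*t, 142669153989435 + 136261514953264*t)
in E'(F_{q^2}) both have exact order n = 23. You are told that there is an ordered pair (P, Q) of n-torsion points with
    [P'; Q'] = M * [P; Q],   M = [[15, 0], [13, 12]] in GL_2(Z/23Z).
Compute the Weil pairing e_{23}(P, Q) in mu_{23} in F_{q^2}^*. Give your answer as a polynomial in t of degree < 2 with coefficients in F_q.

Since e_{23}(P,P)=e_{23}(Q,Q)=1 and e_{23}(Q,P)=e_{23}(P,Q)^{-1}, expanding e_{23}(15*P,13*P + 12*Q) leaves e(P,Q)^det(M).
15*12 - 0*13 = 180; reduced mod 23: det = 19, inverse 17.
Build f_{23,P'} and f_{23,Q'} via the 5-bit ladder of 23=10111_2; evaluate at shifted divisors; quotient in F_{201275228755199^2}.
The quotient is 106740990320914 + 152599494037603*t.
Raise to 17: e(P,Q) = 155780494313913 + 180483855306386*t in mu_{23}.

155780494313913 + 180483855306386*t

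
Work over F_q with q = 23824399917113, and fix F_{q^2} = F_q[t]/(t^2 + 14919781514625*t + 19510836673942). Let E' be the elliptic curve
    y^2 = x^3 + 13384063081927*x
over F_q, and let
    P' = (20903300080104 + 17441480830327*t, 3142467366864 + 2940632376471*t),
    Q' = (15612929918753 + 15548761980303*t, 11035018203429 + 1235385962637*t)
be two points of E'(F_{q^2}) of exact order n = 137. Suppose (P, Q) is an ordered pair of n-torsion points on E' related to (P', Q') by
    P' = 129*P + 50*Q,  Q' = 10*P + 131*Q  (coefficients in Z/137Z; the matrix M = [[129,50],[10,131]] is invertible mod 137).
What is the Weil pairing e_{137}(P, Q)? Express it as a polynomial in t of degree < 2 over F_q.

18262859714352 + 22553040309980*t

e_{137}(aP+bQ,cP+dQ) = e_{137}(P,Q)^(ad-bc); with (a,b,c,d)=(129,50,10,131) this gives the det-137 law.
Hence e(P,Q) = e(P',Q')^{10} where 10 = 96^{-1} mod 137.
Double-and-add over 10001001: 8-1 doublings, 3-1 additions; each step l_{T,T}/v_{2T} or l_{T,P'}/v at Q'+S for random S.
f_P(D_Q)/f_Q(D_P) = 1664178424046 + 16390276633446*t.
Thus e_{137}(P,Q) = 18262859714352 + 22553040309980*t.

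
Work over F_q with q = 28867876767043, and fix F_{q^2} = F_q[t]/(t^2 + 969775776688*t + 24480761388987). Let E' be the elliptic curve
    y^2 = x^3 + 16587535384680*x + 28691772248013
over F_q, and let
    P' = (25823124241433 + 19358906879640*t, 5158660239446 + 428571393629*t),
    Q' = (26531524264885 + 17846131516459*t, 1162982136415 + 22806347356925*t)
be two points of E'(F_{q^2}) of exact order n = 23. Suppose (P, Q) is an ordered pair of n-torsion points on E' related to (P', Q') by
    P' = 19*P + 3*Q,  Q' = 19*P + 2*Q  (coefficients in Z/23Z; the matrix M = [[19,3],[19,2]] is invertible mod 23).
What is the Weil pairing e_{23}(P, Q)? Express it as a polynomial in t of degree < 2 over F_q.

12580549313045 + 6588935586830*t

Since e_{23}(P,P)=e_{23}(Q,Q)=1 and e_{23}(Q,P)=e_{23}(P,Q)^{-1}, expanding e_{23}(19*P + 3*Q,19*P + 2*Q) leaves e(P,Q)^det(M).
Inverting 4 mod 23: 6. Thus e_{23}(P,Q) = e(P',Q')^{6}.
Double-and-add over 10111: 5-1 doublings, 4-1 additions; each step l_{T,T}/v_{2T} or l_{T,P'}/v at Q'+S for random S.
Result: e(P',Q') = 21809808202783 + 7615533973830*t.
Thus e_{23}(P,Q) = 12580549313045 + 6588935586830*t.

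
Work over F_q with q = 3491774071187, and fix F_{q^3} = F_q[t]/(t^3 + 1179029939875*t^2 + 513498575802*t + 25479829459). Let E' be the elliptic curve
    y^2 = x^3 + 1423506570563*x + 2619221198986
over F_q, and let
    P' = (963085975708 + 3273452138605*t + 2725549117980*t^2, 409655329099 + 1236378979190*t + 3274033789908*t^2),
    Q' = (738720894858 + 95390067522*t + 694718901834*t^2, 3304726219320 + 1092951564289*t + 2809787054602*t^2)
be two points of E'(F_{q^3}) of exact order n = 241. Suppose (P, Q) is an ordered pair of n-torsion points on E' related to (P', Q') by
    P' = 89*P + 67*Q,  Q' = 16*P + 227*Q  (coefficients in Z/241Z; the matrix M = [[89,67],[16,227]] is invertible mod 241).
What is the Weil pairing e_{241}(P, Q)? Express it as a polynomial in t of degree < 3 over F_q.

655767009020 + 221612220095*t + 1254890549663*t^2

Alternating bilinearity on E[241] (values in mu_{241} in F_{3491774071187^3}) gives e(P',Q') = e(P,Q)^det(M).
89*227 - 67*16 = 19131; reduced mod 241: det = 92, inverse 186.
Miller loop for e_{241} over F_{3491774071187^3}: bits of 241 = 11110001; 7 double steps + 4 add steps, l/v at each.
So e_{241}(P',Q') = 1002417859127 + 2163769515082*t + 1948710690836*t^2.
Raise to 186: e(P,Q) = 655767009020 + 221612220095*t + 1254890549663*t^2 in mu_{241}.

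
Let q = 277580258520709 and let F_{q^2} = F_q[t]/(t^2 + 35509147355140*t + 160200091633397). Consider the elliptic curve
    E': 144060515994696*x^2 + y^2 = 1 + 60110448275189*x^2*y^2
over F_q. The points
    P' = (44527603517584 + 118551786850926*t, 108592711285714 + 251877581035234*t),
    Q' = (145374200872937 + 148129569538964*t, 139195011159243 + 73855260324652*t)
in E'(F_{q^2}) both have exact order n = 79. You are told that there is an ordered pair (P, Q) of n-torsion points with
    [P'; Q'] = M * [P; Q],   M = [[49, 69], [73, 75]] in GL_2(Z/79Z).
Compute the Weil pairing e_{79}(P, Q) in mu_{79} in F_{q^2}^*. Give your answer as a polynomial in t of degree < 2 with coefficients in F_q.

Since e_{79}(P,P)=e_{79}(Q,Q)=1 and e_{79}(Q,P)=e_{79}(P,Q)^{-1}, expanding e_{79}(49*P + 69*Q,73*P + 75*Q) leaves e(P,Q)^det(M).
det(M) mod 79 = 60; its inverse in (Z/79)^* is 54 (check: 60*54 mod 79 = 1).
Edwards a_E,d_E -> Montgomery A=108316262968608,B=92531698590042 -> Weierstrass 115652603688840,189518175994714 via alpha=80291870465099,beta=90382581560054.
Run Miller on y^2=x^3+115652603688840*x+189518175994714 over F_{277580258520709}: ladder 1001111 (7 bits); e = f_P(D_Q)/f_Q(D_P).
The quotient is 203460762066781 + 42978234934984*t.
Raise to 54: e(P,Q) = 271500878590855 + 61030313114018*t in mu_{79}.

271500878590855 + 61030313114018*t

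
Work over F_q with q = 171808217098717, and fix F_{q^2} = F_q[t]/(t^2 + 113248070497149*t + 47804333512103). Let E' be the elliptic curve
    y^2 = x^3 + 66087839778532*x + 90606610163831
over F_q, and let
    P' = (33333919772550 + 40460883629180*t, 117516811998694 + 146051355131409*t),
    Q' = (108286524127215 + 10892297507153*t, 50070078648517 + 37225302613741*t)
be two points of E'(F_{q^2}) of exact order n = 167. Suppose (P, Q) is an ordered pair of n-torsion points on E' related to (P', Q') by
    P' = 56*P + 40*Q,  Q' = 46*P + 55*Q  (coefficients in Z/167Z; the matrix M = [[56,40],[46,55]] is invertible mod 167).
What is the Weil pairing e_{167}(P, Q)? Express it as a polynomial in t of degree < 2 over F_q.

Since e_{167}(P,P)=e_{167}(Q,Q)=1 and e_{167}(Q,P)=e_{167}(P,Q)^{-1}, expanding e_{167}(56*P + 40*Q,46*P + 55*Q) leaves e(P,Q)^det(M).
det(M) mod 167 = 71; its inverse in (Z/167)^* is 40 (check: 71*40 mod 167 = 1).
n = 167 = (10100111)_2 (8 bits, wt 5); accumulate f_{167,P'}(Q'+S)/f_{167,P'}(S) along the 7-step ladder.
Miller gives e_{167}(P',Q') = 124567897530790 + 18850225607544*t in F_{171808217098717^2}.
Finally e_{167}(P,Q) = 109511744512854 + 168210425700564*t.

109511744512854 + 168210425700564*t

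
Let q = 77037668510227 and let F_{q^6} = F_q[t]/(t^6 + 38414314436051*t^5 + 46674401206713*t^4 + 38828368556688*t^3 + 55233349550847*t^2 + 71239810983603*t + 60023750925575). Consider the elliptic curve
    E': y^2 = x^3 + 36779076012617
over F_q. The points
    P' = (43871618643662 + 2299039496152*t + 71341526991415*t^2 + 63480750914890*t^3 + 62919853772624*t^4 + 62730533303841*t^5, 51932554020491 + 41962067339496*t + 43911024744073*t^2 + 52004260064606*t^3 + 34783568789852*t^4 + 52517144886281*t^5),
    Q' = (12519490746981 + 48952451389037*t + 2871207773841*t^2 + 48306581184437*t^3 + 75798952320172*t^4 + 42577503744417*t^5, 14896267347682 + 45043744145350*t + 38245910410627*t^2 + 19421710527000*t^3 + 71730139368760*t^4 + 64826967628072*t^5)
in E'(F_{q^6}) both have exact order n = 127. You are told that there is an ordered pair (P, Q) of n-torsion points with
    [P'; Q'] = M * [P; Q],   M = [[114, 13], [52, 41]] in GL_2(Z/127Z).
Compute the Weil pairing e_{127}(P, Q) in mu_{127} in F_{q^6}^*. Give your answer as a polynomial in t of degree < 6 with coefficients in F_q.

42646148815127 + 75850370737003*t + 11448190801425*t^2 + 53837105260399*t^3 + 10454840771109*t^4 + 30179742865572*t^5

e_{127} is bilinear + alternating on E[127], so e_{127}(114*P + 13*Q, 52*P + 41*Q) = e_{127}(P,Q)^(114*41-13*52).
114*41 - 13*52 = 3998; reduced mod 127: det = 61, inverse 25.
Double-and-add over 1111111: 7-1 doublings, 7-1 additions; each step l_{T,T}/v_{2T} or l_{T,P'}/v at Q'+S for random S.
Result: e(P',Q') = 5783080408885 + 366787131637*t + 51739982834848*t^2 + 25437828170326*t^3 + 32629477311217*t^4 + 52780112580472*t^5.
Raise to 25: e(P,Q) = 42646148815127 + 75850370737003*t + 11448190801425*t^2 + 53837105260399*t^3 + 10454840771109*t^4 + 30179742865572*t^5 in mu_{127}.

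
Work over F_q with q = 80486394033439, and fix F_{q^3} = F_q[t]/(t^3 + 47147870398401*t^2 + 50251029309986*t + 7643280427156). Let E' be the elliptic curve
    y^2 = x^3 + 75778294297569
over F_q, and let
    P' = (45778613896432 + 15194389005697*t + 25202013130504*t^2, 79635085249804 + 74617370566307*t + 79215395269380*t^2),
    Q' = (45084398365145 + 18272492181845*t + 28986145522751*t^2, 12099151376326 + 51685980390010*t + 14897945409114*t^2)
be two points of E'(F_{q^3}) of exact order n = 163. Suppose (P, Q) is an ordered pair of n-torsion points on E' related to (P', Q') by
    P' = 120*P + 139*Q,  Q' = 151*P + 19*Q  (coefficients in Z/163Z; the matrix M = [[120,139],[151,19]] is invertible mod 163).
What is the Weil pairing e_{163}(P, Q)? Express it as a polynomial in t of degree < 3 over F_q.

41193952681217 + 59801014484975*t + 22018250866529*t^2

Alternating bilinearity on E[163] (values in mu_{163} in F_{80486394033439^3}) gives e(P',Q') = e(P,Q)^det(M).
Inverting 36 mod 163: 77. Thus e_{163}(P,Q) = e(P',Q')^{77}.
n = 163 = (10100011)_2 (8 bits, wt 4); accumulate f_{163,P'}(Q'+S)/f_{163,P'}(S) along the 7-step ladder.
Result: e(P',Q') = 50461444543331 + 59400051607641*t + 53789720553377*t^2.
Raise to 77: e(P,Q) = 41193952681217 + 59801014484975*t + 22018250866529*t^2 in mu_{163}.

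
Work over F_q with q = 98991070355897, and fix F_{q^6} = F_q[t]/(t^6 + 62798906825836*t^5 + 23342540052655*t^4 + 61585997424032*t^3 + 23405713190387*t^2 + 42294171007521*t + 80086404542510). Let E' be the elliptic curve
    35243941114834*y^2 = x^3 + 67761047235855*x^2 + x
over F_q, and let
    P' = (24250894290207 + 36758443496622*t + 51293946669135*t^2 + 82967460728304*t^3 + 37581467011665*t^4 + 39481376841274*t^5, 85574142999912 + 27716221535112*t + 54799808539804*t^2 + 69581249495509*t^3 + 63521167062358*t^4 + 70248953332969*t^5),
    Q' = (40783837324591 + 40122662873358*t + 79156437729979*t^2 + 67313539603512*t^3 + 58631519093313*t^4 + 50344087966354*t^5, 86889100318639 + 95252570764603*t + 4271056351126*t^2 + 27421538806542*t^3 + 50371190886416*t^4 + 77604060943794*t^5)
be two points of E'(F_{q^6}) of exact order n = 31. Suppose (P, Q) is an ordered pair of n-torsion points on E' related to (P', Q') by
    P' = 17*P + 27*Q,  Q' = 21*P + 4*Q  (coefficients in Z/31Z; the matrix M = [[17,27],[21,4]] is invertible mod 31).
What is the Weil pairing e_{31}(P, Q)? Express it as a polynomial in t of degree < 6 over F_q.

e_{31}(aP+bQ,cP+dQ) = e_{31}(P,Q)^(ad-bc); with (a,b,c,d)=(17,27,21,4) this gives the det-31 law.
det(M) mod 31 = 28; its inverse in (Z/31)^* is 10 (check: 28*10 mod 31 = 1).
Undo Montgomery via alpha=84062537332168, beta=49343005853076: (a',b')=(51116754270861,45225641617859) over F_{98991070355897}.
Run Miller on y^2=x^3+51116754270861*x+45225641617859 over F_{98991070355897}: ladder 11111 (5 bits); e = f_P(D_Q)/f_Q(D_P).
Miller gives e_{31}(P',Q') = 52272389100110 + 33820978882660*t + 54747039305680*t^2 + 87401124039836*t^3 + 5013850888358*t^4 + 34968467983245*t^5 in F_{98991070355897^6}.
e_{31}(P,Q) = (52272389100110 + 33820978882660*t + 54747039305680*t^2 + 87401124039836*t^3 + 5013850888358*t^4 + 34968467983245*t^5)^{10} = 20363262481195 + 7732294028580*t + 37605133301699*t^2 + 93681034872858*t^3 + 1816758455390*t^4 + 7112513036944*t^5.

20363262481195 + 7732294028580*t + 37605133301699*t^2 + 93681034872858*t^3 + 1816758455390*t^4 + 7112513036944*t^5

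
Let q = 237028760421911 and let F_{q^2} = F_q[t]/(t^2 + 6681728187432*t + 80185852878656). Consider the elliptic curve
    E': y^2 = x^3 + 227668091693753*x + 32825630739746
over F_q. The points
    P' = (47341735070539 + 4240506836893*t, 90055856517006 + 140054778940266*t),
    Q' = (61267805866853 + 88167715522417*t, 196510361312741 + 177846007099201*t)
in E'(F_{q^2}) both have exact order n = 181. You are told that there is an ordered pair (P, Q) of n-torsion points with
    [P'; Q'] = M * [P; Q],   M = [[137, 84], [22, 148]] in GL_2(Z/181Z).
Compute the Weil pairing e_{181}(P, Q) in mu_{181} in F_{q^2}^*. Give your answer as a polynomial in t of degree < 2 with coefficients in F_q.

52194116471052 + 213301523538399*t

The 181-Weil pairing on E[181] over F_{237028760421911} is alternating-bilinear: e_{181}(P',Q') = e_{181}(P,Q)^det(M).
det M = 137*148 - 84*22 = 18428 = 147 (mod 181); 147^{-1} = 165 (mod 181).
Miller loop for e_{181} over F_{237028760421911^2}: bits of 181 = 10110101; 7 double steps + 4 add steps, l/v at each.
Result: e(P',Q') = 108695080144253 + 51791956520289*t.
Finally e_{181}(P,Q) = 52194116471052 + 213301523538399*t.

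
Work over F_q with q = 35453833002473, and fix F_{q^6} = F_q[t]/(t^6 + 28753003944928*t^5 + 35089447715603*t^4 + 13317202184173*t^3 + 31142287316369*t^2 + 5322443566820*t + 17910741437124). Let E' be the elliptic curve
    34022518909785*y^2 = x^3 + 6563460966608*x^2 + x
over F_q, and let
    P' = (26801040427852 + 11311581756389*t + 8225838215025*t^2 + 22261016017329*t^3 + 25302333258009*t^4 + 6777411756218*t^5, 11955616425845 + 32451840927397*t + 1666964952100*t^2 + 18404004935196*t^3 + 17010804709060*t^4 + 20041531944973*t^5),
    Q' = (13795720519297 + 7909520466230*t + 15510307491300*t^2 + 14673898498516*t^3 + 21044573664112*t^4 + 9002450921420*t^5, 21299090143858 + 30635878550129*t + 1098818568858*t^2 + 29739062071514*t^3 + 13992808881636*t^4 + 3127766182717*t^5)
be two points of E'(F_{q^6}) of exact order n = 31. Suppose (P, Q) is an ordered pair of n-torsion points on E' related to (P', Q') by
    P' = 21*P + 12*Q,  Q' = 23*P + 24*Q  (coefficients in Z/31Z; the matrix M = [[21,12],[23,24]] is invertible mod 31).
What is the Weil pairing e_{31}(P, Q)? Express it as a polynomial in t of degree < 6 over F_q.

2322937544606 + 8935709120583*t + 7162341375385*t^2 + 16221037616398*t^3 + 29593338473667*t^4 + 17643350868212*t^5

Since e_{31}(P,P)=e_{31}(Q,Q)=1 and e_{31}(Q,P)=e_{31}(P,Q)^{-1}, expanding e_{31}(21*P + 12*Q,23*P + 24*Q) leaves e(P,Q)^det(M).
Hence e(P,Q) = e(P',Q')^{17} where 17 = 11^{-1} mod 31.
Montgomery->Weierstrass: x_W = 6117800794492*x+33146638674745, y_W=6117800794492*y on F_{35453833002473}; lands on y^2=x^3+8438807220095*x+29938161845216.
Build f_{31,P'} and f_{31,Q'} via the 5-bit ladder of 31=11111_2; evaluate at shifted divisors; quotient in F_{35453833002473^6}.
f_P(D_Q)/f_Q(D_P) = 6143985144117 + 11441116051138*t + 4882179042043*t^2 + 222894887572*t^3 + 11708628409464*t^4 + 1734513910484*t^5.
Finally e_{31}(P,Q) = 2322937544606 + 8935709120583*t + 7162341375385*t^2 + 16221037616398*t^3 + 29593338473667*t^4 + 17643350868212*t^5.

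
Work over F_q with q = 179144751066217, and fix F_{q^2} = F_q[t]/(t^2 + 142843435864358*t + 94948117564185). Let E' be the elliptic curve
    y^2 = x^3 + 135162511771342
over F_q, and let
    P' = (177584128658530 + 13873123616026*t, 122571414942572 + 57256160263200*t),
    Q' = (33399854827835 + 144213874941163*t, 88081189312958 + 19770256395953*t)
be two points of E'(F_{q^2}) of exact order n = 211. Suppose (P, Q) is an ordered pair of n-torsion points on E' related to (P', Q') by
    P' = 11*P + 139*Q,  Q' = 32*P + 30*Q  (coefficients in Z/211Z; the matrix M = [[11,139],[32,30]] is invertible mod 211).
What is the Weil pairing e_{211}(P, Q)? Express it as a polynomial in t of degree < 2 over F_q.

22019270573628 + 43230738489740*t

Under M = [[11,139],[32,30]] in GL_2(Z/211), e_{211}(P',Q') = e_{211}(P,Q)^(11*30-139*32 mod 211).
det M = 11*30 - 139*32 = -4118 = 102 (mod 211); 102^{-1} = 60 (mod 211).
Miller loop for e_{211} over F_{179144751066217^2}: bits of 211 = 11010011; 7 double steps + 4 add steps, l/v at each.
So e_{211}(P',Q') = 120371300367592 + 164118978996545*t.
Raise to 60: e(P,Q) = 22019270573628 + 43230738489740*t in mu_{211}.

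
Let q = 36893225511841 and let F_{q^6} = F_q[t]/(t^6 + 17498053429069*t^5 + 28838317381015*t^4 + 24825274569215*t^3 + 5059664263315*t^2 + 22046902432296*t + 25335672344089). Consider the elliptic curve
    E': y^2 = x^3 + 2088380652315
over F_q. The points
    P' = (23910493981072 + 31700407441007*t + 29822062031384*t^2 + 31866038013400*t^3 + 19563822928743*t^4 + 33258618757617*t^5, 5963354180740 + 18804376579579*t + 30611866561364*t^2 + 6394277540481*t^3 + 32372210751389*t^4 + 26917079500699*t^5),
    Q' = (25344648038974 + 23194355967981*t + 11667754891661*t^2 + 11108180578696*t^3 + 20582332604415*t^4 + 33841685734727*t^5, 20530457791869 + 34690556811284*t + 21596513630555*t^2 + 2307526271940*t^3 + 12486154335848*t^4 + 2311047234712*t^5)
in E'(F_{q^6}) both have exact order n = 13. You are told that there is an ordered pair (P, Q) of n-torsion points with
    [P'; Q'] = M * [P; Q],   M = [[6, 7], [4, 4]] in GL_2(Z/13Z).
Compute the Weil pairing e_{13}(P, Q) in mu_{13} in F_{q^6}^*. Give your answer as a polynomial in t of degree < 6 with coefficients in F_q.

19056785489549 + 12876728627640*t + 16547257555391*t^2 + 14741373783147*t^3 + 27337294787953*t^4 + 3464316808666*t^5

Alternating bilinearity on E[13] (values in mu_{13} in F_{36893225511841^6}) gives e(P',Q') = e(P,Q)^det(M).
6*4 - 7*4 = -4; reduced mod 13: det = 9, inverse 3.
Run Miller on y^2=x^3+2088380652315 over F_{36893225511841}: ladder 1101 (4 bits); e = f_P(D_Q)/f_Q(D_P).
The quotient is 26800739720817 + 20685183672231*t + 29578532837564*t^2 + 312758993879*t^3 + 20233179612441*t^4 + 33705400653087*t^5.
(26800739720817 + 20685183672231*t + 29578532837564*t^2 + 312758993879*t^3 + 20233179612441*t^4 + 33705400653087*t^5)^{3} mod (36893225511841,f) = 19056785489549 + 12876728627640*t + 16547257555391*t^2 + 14741373783147*t^3 + 27337294787953*t^4 + 3464316808666*t^5.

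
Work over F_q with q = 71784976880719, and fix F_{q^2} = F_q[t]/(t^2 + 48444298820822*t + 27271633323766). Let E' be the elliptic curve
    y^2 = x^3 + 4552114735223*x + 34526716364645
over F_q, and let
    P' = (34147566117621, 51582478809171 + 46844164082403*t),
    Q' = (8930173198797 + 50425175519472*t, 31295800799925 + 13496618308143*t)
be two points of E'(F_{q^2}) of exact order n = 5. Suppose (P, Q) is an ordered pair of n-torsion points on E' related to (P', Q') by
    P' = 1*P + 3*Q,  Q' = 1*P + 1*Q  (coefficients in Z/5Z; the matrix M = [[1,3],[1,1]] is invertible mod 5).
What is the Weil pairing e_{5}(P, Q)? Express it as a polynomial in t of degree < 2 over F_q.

Under M = [[1,3],[1,1]] in GL_2(Z/5), e_{5}(P',Q') = e_{5}(P,Q)^(1*1-3*1 mod 5).
det M = 1*1 - 3*1 = -2 = 3 (mod 5); 3^{-1} = 2 (mod 5).
3-bit Miller (101) on E'/F_{71784976880719} with a'=4552114735223, b'=34526716364645: accumulate tangent/chord ratios at Q'+S and P'+S'.
The quotient is 38356433275946 + 30575422157800*t.
Raise to 2: e(P,Q) = 30722869052510 + 20889736351382*t in mu_{5}.

30722869052510 + 20889736351382*t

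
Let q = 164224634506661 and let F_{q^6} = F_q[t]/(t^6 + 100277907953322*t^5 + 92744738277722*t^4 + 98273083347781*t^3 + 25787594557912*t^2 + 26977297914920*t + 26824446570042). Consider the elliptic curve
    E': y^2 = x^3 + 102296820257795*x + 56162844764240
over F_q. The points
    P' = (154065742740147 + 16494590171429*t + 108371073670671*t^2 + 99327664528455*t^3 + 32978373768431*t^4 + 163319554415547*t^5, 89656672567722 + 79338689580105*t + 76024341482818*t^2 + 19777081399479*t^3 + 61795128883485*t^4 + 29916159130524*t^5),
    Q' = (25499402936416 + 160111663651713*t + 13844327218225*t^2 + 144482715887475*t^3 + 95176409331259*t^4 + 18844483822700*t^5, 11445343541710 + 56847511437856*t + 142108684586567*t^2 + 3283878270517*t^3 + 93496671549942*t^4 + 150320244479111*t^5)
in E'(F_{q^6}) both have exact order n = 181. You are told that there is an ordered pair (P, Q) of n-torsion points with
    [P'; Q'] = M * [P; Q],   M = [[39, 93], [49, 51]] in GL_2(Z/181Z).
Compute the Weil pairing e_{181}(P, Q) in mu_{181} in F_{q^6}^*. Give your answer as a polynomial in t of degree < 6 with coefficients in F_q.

51195033905632 + 51537997179588*t + 154842604267123*t^2 + 32128258135495*t^3 + 70765167894622*t^4 + 134180865662848*t^5

e_{181}(aP+bQ,cP+dQ) = e_{181}(P,Q)^(ad-bc); with (a,b,c,d)=(39,93,49,51) this gives the det-181 law.
39*51 - 93*49 = -2568; reduced mod 181: det = 147, inverse 165.
n = 181 = (10110101)_2 (8 bits, wt 5); accumulate f_{181,P'}(Q'+S)/f_{181,P'}(S) along the 7-step ladder.
Miller gives e_{181}(P',Q') = 118575227052086 + 85771934073268*t + 155282297073701*t^2 + 139670298777706*t^3 + 65076296106783*t^4 + 23136629074971*t^5 in F_{164224634506661^6}.
Finally e_{181}(P,Q) = 51195033905632 + 51537997179588*t + 154842604267123*t^2 + 32128258135495*t^3 + 70765167894622*t^4 + 134180865662848*t^5.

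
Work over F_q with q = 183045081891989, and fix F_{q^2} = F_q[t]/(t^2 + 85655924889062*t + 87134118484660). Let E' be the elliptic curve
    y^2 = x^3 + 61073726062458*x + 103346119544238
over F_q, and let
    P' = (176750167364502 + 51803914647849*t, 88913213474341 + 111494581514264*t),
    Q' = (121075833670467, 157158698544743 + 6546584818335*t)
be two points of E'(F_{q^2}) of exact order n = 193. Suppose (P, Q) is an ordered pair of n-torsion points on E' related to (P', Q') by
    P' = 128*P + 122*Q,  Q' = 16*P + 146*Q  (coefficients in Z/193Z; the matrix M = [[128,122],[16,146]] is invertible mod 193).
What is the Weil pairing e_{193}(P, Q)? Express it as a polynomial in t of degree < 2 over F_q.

e_{193}(aP+bQ,cP+dQ) = e_{193}(P,Q)^(ad-bc); with (a,b,c,d)=(128,122,16,146) this gives the det-193 law.
So e_{193}(P,Q) = e_{193}(P',Q')^{7}, since 138*7 = 1 mod 193.
8-bit Miller (11000001) on E'/F_{183045081891989} with a'=61073726062458, b'=103346119544238: accumulate tangent/chord ratios at Q'+S and P'+S'.
Result: e(P',Q') = 68739562291331 + 8960167275880*t.
Raise to 7: e(P,Q) = 103834170688826 + 114254971137326*t in mu_{193}.

103834170688826 + 114254971137326*t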